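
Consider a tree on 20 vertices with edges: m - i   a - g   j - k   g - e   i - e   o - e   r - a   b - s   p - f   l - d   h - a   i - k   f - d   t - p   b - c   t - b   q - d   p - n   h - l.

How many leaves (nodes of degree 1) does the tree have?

8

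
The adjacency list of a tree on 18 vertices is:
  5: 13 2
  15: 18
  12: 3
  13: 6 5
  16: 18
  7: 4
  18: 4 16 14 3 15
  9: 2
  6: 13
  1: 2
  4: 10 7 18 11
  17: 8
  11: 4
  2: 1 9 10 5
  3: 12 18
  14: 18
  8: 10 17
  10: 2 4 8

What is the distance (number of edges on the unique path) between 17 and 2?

The path is 17 - 8 - 10 - 2, which has 3 edges.

3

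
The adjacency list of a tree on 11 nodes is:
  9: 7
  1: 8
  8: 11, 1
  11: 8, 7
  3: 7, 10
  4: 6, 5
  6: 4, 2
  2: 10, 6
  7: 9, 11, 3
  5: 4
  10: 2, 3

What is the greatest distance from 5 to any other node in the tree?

The node farthest from 5 is 1, via 5 – 4 – 6 – 2 – 10 – 3 – 7 – 11 – 8 – 1 — 9 edges.

9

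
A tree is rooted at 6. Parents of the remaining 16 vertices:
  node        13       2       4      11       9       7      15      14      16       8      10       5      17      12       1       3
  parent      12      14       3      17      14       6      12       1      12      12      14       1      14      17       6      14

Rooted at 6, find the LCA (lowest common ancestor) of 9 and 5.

1

9's ancestor chain is 9, 14, 1, 6 and 5's is 5, 1, 6; they first meet at 1.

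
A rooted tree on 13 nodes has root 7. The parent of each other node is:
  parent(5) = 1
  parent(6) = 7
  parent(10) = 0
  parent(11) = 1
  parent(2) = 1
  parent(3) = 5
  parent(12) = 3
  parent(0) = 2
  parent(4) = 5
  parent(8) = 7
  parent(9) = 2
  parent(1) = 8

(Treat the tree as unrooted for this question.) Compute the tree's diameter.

6

BFS from 10 reaches 12 last, at distance 6; BFS from 12 confirms no node is farther.
Path: 10–0–2–1–5–3–12.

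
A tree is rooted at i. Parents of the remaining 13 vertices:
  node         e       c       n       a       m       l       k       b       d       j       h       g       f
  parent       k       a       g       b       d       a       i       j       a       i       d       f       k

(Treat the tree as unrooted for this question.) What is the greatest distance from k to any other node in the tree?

6

The node farthest from k is m (h also at distance 6), via k – i – j – b – a – d – m — 6 edges.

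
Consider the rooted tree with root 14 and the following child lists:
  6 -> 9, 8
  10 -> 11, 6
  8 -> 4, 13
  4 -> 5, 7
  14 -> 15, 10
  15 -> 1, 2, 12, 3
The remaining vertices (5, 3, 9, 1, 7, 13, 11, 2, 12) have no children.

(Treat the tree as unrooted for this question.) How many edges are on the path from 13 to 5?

3

Walking from 13: 13 - 8 - 4 - 5. Length 3.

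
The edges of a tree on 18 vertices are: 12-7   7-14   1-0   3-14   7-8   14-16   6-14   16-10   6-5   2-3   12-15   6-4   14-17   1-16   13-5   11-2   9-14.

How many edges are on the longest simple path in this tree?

A longest path is 13 - 5 - 6 - 14 - 16 - 1 - 0, with 6 edges.

6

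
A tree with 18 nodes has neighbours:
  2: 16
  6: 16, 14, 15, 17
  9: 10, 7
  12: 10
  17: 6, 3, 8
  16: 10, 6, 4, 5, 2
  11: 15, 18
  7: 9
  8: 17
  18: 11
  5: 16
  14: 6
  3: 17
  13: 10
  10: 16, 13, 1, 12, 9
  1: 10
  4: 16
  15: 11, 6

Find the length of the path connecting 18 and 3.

18 – 11 – 15 – 6 – 17 – 3: 5 edges.

5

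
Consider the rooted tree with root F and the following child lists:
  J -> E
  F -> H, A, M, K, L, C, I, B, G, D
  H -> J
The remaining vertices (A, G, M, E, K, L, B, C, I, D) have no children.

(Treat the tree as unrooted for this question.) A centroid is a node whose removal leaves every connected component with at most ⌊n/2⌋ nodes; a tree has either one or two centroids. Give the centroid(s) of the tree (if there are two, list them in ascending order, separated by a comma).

Delete F: the remaining components have sizes 3, 1, 1, 1, 1, 1, 1, 1, 1, 1. Max 3 ≤ 6, so F is a centroid.
No neighbour of F does as well, so F is the unique centroid.

F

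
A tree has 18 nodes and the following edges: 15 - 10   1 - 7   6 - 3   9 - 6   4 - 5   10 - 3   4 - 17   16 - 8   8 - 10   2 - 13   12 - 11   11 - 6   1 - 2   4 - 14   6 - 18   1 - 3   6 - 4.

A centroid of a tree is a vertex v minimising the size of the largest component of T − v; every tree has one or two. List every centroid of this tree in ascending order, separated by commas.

3, 6

If 3 is removed the pieces have sizes 9, 4, 4, all ≤ ⌊18/2⌋ = 9.
Its neighbour 6 also leaves a largest component of size 9, so both are centroids.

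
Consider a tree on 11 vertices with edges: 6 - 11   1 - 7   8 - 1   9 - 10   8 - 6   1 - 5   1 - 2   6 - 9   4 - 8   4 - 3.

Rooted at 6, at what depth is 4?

6 → 8 → 4 — 2 edges.

2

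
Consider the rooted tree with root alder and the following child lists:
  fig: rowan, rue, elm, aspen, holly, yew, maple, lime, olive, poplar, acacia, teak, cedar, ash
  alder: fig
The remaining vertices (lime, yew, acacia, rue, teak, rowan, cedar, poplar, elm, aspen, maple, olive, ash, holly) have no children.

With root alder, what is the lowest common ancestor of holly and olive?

Ancestors of holly (toward the root): holly, fig, alder.
Ancestors of olive: olive, fig, alder.
The deepest node appearing in both lists is fig.

fig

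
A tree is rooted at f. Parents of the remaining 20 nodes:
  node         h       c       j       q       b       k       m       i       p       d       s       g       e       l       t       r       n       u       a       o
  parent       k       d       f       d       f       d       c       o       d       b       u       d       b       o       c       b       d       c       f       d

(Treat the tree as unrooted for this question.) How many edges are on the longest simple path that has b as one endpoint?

Distances from b peak at 4, attained at s.
b–d–c–u–s

4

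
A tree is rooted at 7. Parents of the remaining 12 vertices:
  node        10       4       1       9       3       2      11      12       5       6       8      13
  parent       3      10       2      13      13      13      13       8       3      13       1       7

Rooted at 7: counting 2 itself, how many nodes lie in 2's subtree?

4

The subtree rooted at 2 contains: 2, 1, 8, 12 — 4 nodes.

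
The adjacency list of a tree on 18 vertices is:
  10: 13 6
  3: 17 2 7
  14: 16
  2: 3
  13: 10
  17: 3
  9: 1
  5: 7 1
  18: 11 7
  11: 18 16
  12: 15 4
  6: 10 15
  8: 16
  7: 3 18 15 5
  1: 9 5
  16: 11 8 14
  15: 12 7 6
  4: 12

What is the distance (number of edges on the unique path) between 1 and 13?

The path is 1 - 5 - 7 - 15 - 6 - 10 - 13, which has 6 edges.

6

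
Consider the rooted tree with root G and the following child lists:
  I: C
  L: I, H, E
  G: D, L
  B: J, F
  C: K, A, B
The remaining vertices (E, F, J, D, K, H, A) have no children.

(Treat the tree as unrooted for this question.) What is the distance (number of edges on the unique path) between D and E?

3

The path is D – G – L – E, which has 3 edges.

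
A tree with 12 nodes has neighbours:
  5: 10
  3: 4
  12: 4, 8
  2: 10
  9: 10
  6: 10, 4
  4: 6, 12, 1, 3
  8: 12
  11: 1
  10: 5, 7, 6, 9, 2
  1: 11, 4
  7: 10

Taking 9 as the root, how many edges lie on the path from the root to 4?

9–10–6–4 — 3 edges.

3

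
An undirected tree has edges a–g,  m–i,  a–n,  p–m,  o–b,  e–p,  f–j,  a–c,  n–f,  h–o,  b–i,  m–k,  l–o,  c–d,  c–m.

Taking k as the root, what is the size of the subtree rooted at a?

5

Descendants of a (including itself): a, n, g, f, j. That's 5.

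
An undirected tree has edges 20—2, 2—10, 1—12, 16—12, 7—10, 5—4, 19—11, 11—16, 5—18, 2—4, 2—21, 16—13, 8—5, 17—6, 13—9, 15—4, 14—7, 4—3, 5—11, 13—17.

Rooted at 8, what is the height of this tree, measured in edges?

14 sits deepest: 8–5–4–2–10–7–14 — 6 edges from the root.

6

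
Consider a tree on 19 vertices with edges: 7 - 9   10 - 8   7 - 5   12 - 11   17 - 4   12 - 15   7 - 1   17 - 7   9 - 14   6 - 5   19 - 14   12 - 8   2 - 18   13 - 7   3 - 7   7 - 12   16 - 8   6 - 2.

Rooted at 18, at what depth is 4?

Climbing from 4 to the root: 4–17–7–5–6–2–18. That's 6 steps.

6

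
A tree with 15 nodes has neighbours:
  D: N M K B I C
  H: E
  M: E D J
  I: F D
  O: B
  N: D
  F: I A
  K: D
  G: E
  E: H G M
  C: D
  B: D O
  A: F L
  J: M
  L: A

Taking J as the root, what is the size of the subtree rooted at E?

3

Descendants of E (including itself): E, G, H. That's 3.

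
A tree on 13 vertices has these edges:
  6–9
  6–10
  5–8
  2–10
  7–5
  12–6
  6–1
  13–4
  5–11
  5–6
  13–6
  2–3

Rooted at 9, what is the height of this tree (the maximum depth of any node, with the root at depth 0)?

4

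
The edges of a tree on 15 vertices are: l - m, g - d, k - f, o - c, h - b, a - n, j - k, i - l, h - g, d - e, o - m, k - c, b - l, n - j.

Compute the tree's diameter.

12

A longest path is e-d-g-h-b-l-m-o-c-k-j-n-a, with 12 edges.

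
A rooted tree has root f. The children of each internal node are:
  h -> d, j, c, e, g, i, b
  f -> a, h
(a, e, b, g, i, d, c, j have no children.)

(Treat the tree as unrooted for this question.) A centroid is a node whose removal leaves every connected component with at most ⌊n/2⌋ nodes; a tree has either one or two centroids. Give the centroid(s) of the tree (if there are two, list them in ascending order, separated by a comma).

h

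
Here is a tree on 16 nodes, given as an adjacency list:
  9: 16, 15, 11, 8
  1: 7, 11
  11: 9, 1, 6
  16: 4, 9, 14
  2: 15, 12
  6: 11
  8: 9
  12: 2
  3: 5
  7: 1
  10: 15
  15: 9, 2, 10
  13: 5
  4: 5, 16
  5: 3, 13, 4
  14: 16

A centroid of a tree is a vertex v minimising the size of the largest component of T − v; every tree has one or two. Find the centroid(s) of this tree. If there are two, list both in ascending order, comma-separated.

9

Delete 9: the remaining components have sizes 6, 4, 4, 1. Max 6 ≤ 8, so 9 is a centroid.
No neighbour of 9 does as well, so 9 is the unique centroid.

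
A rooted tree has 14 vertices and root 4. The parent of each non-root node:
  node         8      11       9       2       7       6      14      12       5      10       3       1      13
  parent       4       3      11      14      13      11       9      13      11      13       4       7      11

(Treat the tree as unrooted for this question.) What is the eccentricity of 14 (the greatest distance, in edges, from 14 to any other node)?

A farthest node from 14 is 1 (8 also at distance 5).
The path 14-9-11-13-7-1 has 5 edges.

5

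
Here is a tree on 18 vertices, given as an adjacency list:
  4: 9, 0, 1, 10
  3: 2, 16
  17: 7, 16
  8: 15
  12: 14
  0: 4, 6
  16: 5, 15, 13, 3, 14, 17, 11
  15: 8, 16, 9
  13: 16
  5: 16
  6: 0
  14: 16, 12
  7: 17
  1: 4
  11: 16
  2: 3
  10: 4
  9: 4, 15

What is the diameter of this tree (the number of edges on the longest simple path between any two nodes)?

7

Starting from 6, a farthest node is 2 at distance 7.
One longest path: 6–0–4–9–15–16–3–2.
So the diameter is 7.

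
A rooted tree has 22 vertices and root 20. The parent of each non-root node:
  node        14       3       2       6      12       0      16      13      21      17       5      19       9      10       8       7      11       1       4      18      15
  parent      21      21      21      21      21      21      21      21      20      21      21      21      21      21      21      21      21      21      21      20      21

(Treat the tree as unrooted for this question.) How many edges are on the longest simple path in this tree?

3

A longest path is 18 - 20 - 21 - 1, with 3 edges.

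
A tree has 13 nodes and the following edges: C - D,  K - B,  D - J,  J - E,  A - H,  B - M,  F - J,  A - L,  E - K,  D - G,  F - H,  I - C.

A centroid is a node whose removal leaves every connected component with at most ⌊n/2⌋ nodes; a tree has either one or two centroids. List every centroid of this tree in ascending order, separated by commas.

If J is removed the pieces have sizes 4, 4, 4, all ≤ ⌊13/2⌋ = 6.
No neighbour of J does as well, so J is the unique centroid.

J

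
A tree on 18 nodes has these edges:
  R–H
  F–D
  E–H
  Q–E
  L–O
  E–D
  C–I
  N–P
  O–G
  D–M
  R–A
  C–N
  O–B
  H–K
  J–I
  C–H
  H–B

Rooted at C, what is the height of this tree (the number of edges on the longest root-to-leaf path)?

4

The longest root-to-leaf path is C–H–B–O–G (4 edges).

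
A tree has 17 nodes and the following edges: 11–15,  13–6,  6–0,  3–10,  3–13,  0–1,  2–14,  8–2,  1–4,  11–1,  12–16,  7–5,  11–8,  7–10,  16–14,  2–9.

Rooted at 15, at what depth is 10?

Path from 15 to 10: 15 – 11 – 1 – 0 – 6 – 13 – 3 – 10, which has 7 edges.

7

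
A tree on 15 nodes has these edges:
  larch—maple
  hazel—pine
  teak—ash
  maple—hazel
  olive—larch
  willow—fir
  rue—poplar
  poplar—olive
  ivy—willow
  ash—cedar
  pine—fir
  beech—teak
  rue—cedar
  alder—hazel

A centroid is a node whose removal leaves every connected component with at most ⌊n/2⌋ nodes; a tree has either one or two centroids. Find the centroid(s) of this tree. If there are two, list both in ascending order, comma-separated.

Delete larch: the remaining components have sizes 7, 7. Max 7 ≤ 7, so larch is a centroid.
No neighbour of larch does as well, so larch is the unique centroid.

larch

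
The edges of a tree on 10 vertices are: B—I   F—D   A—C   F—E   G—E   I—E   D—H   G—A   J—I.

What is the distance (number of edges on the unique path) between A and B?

4

A–G–E–I–B: 4 edges.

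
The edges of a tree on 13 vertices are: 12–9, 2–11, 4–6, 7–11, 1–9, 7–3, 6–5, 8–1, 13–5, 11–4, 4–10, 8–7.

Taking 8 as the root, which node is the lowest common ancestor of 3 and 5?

Path 3→root: 3 7 8; path 5→root: 5 6 4 11 7 8.
First common node: 7.

7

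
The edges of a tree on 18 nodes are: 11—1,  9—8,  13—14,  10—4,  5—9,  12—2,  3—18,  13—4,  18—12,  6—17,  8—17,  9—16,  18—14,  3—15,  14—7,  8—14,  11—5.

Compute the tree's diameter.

8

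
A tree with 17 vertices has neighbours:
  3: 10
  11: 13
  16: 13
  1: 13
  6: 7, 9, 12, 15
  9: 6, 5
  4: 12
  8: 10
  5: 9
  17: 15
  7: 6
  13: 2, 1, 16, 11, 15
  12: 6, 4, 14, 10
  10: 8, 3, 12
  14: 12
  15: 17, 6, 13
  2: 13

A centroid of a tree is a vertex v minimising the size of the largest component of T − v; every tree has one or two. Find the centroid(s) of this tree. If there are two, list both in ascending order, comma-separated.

6

Removing 6 splits the tree into components of sizes 7, 6, 2, 1; the largest is 7 ≤ ⌊17/2⌋ = 8.
No neighbour of 6 does as well, so 6 is the unique centroid.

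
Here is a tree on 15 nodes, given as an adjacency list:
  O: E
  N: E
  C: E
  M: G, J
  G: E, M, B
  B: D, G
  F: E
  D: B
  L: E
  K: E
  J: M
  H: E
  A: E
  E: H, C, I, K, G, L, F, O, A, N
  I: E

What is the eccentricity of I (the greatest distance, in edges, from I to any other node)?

Distances from I peak at 4, attained at D (J also at distance 4).
I – E – G – B – D

4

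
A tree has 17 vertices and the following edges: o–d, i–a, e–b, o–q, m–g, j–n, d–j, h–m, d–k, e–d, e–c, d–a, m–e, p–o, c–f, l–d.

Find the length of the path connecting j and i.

3

The path is j – d – a – i, which has 3 edges.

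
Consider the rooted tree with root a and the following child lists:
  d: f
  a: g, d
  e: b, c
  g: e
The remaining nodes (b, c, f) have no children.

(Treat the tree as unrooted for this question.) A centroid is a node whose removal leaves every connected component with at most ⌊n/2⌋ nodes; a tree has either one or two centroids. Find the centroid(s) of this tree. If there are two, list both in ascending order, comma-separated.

g

If g is removed the pieces have sizes 3, 3, all ≤ ⌊7/2⌋ = 3.
Every other node leaves some component of size > 3, so the centroid is unique.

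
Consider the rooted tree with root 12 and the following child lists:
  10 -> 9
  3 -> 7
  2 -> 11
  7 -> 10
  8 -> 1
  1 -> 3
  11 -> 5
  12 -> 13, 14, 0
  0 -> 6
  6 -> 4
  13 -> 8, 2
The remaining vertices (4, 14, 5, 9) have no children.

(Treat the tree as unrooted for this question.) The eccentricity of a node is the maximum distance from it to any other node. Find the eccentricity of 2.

7

Distances from 2 peak at 7, attained at 9.
2–13–8–1–3–7–10–9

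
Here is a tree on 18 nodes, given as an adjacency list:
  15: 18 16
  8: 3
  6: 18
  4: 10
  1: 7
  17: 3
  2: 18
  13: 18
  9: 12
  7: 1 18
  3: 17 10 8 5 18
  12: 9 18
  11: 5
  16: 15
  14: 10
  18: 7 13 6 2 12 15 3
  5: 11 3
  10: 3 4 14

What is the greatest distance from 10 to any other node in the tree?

4

The node farthest from 10 is 16 (1, 9 also at distance 4), via 10 – 3 – 18 – 15 – 16 — 4 edges.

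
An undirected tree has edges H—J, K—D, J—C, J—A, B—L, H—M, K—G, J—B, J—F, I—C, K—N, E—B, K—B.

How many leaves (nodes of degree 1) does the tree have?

9

Degree-1 nodes: A, D, E, F, G, I, L, M, N — 9 of them.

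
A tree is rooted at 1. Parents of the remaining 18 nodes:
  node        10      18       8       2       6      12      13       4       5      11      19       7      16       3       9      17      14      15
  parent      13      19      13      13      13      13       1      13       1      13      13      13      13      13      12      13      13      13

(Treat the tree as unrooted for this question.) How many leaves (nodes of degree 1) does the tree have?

15

Degree-1 nodes: 2, 3, 4, 5, 6, 7, 8, 9, 10, 11, 14, 15, 16, 17, 18 — 15 of them.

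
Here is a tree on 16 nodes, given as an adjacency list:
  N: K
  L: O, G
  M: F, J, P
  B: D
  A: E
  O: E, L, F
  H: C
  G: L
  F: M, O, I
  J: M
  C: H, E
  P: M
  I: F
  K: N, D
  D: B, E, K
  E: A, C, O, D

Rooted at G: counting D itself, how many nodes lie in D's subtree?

4

Descendants of D (including itself): D, K, B, N. That's 4.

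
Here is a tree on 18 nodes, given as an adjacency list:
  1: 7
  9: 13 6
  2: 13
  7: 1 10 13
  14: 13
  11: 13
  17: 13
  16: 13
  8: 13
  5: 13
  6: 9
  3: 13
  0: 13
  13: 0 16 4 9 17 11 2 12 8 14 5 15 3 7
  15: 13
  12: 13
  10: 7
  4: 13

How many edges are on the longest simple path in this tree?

4

Starting from 1, a farthest node is 6 at distance 4.
One longest path: 1 - 7 - 13 - 9 - 6.
So the diameter is 4.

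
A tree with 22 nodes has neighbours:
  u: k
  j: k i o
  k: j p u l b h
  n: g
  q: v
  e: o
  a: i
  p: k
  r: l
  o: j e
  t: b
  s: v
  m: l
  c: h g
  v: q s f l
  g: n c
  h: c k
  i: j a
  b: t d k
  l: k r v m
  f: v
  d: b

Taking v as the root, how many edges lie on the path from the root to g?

v – l – k – h – c – g — 5 edges.

5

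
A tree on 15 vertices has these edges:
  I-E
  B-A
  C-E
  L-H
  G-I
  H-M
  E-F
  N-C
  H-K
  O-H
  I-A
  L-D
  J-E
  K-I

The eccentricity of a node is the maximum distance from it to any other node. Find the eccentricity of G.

Distances from G peak at 5, attained at D.
G – I – K – H – L – D

5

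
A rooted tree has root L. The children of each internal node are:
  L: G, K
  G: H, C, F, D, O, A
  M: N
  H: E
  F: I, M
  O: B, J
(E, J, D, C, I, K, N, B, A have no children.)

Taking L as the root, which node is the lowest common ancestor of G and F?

Ancestors of G (toward the root): G, L.
Ancestors of F: F, G, L.
The deepest node appearing in both lists is G.

G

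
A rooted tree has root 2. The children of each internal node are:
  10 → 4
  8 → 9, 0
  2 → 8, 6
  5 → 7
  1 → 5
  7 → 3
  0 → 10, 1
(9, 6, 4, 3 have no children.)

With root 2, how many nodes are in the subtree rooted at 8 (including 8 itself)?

8's subtree: {8, 0, 9, 1, 10, 5, 4, 7, 3}, size 9.

9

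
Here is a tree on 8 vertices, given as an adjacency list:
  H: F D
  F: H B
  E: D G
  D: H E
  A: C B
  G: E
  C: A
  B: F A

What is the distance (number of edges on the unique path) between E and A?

5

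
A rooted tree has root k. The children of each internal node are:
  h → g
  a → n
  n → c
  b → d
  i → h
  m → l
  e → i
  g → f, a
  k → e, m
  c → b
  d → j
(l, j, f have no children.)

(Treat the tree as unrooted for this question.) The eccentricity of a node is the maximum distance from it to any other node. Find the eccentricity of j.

12

Distances from j peak at 12, attained at l.
j-d-b-c-n-a-g-h-i-e-k-m-l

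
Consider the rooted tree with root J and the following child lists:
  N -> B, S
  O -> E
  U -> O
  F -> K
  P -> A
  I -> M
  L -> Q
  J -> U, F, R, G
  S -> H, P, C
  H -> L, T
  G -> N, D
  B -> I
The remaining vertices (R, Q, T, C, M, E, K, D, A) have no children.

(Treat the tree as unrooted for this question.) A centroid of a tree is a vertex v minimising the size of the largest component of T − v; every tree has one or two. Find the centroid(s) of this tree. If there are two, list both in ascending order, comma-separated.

Delete N: the remaining components have sizes 9, 8, 3. Max 9 ≤ 10, so N is a centroid.
No neighbour of N does as well, so N is the unique centroid.

N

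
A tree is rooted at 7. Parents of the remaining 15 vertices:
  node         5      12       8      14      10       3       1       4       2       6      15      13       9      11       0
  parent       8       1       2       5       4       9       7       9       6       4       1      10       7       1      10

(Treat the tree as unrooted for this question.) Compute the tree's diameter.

9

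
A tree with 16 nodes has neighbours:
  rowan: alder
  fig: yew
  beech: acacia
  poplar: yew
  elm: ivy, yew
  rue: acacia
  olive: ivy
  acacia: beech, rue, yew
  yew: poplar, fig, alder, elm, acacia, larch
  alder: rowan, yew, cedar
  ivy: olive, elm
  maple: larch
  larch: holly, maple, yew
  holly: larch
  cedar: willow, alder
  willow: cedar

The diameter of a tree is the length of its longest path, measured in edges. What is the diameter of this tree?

6

Starting from willow, a farthest node is olive at distance 6.
One longest path: willow-cedar-alder-yew-elm-ivy-olive.
So the diameter is 6.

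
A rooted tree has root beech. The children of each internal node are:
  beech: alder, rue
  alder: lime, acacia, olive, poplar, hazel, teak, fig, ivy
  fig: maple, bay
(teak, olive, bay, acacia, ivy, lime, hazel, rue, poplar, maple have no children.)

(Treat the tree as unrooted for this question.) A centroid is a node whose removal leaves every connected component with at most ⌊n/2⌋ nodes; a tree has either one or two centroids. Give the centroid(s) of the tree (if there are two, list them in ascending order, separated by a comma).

If alder is removed the pieces have sizes 3, 2, 1, 1, 1, 1, 1, 1, 1, all ≤ ⌊13/2⌋ = 6.
Every other node leaves some component of size > 6, so the centroid is unique.

alder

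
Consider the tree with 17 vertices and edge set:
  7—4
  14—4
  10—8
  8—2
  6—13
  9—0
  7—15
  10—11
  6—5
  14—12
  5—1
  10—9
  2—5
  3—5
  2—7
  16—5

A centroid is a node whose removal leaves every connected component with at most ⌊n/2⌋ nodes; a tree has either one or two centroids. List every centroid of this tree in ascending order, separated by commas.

If 2 is removed the pieces have sizes 6, 5, 5, all ≤ ⌊17/2⌋ = 8.
No neighbour of 2 does as well, so 2 is the unique centroid.

2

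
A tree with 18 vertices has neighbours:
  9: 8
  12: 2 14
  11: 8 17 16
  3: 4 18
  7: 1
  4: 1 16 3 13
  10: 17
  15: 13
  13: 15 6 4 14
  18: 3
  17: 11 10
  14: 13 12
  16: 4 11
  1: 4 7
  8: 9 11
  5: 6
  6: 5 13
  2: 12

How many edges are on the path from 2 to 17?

Walking from 2: 2 - 12 - 14 - 13 - 4 - 16 - 11 - 17. Length 7.

7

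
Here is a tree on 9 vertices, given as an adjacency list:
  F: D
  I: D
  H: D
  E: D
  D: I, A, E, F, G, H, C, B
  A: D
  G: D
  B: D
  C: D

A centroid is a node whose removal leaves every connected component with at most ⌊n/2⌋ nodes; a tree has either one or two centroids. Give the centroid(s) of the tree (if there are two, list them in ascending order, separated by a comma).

D

Delete D: the remaining components have sizes 1, 1, 1, 1, 1, 1, 1, 1. Max 1 ≤ 4, so D is a centroid.
No neighbour of D does as well, so D is the unique centroid.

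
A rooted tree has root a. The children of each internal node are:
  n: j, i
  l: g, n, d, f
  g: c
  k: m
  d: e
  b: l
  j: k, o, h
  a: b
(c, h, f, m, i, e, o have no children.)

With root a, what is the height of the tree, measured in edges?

6

A deepest node is m, reached by a – b – l – n – j – k – m.
That path has 6 edges, so the height is 6.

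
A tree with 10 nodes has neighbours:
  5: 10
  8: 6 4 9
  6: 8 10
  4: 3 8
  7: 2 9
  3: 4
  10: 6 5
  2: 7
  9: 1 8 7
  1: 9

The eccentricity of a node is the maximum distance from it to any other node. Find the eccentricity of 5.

6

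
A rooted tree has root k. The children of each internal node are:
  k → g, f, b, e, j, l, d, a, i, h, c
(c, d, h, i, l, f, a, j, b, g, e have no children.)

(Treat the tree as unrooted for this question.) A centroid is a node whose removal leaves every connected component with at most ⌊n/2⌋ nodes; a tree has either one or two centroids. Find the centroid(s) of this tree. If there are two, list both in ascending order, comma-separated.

k

If k is removed the pieces have sizes 1, 1, 1, 1, 1, 1, 1, 1, 1, 1, 1, all ≤ ⌊12/2⌋ = 6.
No neighbour of k does as well, so k is the unique centroid.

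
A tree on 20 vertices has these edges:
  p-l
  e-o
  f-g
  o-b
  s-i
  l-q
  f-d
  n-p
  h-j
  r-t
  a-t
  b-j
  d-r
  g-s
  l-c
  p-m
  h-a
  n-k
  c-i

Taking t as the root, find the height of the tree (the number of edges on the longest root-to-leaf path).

A deepest node is k, reached by t–r–d–f–g–s–i–c–l–p–n–k.
That path has 11 edges, so the height is 11.

11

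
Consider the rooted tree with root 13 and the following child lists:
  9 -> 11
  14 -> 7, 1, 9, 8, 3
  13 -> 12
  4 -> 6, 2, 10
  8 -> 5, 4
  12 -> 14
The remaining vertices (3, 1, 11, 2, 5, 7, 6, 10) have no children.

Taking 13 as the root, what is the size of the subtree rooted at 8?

6

Descendants of 8 (including itself): 8, 4, 5, 10, 2, 6. That's 6.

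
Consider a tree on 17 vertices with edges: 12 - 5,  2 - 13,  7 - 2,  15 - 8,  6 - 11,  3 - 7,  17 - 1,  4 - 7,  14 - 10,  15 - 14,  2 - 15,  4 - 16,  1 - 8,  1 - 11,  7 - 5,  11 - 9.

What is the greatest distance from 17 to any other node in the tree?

7

The node farthest from 17 is 16 (12 also at distance 7), via 17 – 1 – 8 – 15 – 2 – 7 – 4 – 16 — 7 edges.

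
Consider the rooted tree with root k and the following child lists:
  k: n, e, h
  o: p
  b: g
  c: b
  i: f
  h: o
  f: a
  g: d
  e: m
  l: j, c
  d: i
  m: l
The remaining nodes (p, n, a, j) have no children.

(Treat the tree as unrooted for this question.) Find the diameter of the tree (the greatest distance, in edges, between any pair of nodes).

Starting from a, a farthest node is p at distance 13.
One longest path: a – f – i – d – g – b – c – l – m – e – k – h – o – p.
So the diameter is 13.

13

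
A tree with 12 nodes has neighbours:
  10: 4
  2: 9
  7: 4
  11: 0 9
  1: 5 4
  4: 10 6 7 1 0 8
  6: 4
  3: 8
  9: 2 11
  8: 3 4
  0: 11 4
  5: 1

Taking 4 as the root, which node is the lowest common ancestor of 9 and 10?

9's ancestor chain is 9, 11, 0, 4 and 10's is 10, 4; they first meet at 4.

4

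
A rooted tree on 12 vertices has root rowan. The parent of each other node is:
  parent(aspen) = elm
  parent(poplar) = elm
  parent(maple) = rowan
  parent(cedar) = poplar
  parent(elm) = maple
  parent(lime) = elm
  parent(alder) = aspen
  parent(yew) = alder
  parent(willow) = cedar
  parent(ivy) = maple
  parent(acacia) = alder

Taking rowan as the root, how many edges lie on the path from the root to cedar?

4

Climbing from cedar to the root: cedar → poplar → elm → maple → rowan. That's 4 steps.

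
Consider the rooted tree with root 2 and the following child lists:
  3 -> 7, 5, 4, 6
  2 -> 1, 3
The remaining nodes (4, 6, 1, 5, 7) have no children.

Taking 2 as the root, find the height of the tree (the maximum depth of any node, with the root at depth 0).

2

5 sits deepest: 2 – 3 – 5 — 2 edges from the root.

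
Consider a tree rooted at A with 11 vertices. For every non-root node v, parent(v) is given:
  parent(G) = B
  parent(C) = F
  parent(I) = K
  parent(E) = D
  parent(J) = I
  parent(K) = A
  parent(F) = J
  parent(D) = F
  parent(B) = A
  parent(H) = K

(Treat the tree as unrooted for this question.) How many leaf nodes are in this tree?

4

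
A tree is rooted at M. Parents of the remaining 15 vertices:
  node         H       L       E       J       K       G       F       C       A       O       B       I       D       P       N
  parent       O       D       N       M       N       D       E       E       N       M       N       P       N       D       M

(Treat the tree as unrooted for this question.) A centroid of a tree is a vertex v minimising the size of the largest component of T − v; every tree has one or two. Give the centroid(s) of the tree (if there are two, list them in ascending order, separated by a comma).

Delete N: the remaining components have sizes 5, 4, 3, 1, 1, 1. Max 5 ≤ 8, so N is a centroid.
Every other node leaves some component of size > 8, so the centroid is unique.

N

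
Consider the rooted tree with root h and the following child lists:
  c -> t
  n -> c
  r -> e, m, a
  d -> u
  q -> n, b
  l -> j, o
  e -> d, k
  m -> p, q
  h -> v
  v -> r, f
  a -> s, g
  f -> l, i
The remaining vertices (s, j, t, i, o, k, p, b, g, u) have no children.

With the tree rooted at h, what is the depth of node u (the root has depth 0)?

Path from h to u: h–v–r–e–d–u, which has 5 edges.

5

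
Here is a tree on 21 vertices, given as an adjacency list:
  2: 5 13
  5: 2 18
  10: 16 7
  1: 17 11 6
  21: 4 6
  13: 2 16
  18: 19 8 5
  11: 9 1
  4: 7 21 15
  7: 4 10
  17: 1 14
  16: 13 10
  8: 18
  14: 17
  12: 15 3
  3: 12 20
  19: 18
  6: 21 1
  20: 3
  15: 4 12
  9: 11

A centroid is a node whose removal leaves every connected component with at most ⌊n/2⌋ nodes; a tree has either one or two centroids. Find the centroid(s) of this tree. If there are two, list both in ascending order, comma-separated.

4

Removing 4 splits the tree into components of sizes 9, 7, 4; the largest is 9 ≤ ⌊21/2⌋ = 10.
No neighbour of 4 does as well, so 4 is the unique centroid.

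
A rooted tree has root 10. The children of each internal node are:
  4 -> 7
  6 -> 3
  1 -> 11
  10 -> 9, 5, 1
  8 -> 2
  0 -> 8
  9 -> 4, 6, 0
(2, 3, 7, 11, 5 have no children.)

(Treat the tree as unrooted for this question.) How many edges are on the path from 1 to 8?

4

The path is 1–10–9–0–8, which has 4 edges.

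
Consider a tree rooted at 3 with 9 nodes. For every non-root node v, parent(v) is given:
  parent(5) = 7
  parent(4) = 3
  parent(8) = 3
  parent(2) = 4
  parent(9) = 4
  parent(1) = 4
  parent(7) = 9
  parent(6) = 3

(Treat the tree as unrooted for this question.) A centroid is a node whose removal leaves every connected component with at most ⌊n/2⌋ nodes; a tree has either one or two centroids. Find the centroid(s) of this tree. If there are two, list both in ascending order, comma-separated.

Removing 4 splits the tree into components of sizes 3, 3, 1, 1; the largest is 3 ≤ ⌊9/2⌋ = 4.
No neighbour of 4 does as well, so 4 is the unique centroid.

4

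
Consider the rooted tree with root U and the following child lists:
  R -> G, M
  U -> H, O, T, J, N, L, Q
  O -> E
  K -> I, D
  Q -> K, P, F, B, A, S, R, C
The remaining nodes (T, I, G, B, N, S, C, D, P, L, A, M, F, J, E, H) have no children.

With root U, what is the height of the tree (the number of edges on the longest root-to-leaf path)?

3

A deepest node is D, reached by U – Q – K – D.
That path has 3 edges, so the height is 3.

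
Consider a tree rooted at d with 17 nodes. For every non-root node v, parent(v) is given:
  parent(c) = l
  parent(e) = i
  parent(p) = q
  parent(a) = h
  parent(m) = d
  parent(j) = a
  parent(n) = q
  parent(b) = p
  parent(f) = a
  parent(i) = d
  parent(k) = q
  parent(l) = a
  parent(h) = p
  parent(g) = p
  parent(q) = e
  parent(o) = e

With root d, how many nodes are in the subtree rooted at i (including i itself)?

15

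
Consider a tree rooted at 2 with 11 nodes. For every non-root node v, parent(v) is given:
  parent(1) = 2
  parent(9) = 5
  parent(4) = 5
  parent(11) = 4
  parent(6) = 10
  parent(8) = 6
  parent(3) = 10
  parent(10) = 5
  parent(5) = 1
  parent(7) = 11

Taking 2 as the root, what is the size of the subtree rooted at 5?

9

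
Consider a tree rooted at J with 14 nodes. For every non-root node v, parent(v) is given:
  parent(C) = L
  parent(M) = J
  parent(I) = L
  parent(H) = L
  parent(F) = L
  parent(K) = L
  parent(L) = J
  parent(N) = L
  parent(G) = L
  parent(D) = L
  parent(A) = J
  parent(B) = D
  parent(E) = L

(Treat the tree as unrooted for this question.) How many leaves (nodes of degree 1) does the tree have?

The leaves are A, B, C, E, F, G, H, I, K, M, N.
That is 11 leaves.

11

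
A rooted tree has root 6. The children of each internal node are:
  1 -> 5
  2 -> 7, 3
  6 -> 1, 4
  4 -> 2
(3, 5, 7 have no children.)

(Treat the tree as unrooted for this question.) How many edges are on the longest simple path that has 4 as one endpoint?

3

A farthest node from 4 is 5.
The path 4–6–1–5 has 3 edges.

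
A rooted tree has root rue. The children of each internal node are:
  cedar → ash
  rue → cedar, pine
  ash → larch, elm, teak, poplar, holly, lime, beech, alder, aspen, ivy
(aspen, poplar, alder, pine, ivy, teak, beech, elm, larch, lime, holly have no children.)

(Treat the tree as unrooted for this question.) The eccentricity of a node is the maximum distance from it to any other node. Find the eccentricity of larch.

The node farthest from larch is pine, via larch-ash-cedar-rue-pine — 4 edges.

4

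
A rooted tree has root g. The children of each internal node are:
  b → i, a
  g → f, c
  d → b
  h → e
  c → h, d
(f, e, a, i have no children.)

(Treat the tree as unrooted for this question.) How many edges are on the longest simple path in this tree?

A longest path is e – h – c – d – b – i, with 5 edges.

5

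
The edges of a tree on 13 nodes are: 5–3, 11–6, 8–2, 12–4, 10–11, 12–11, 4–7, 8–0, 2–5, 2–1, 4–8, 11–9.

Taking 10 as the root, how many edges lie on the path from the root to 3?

7

Path from 10 to 3: 10 → 11 → 12 → 4 → 8 → 2 → 5 → 3, which has 7 edges.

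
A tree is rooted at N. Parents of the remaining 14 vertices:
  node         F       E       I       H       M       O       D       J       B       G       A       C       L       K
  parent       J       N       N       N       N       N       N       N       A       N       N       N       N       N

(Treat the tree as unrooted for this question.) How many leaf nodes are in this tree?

12

The leaves are B, C, D, E, F, G, H, I, K, L, M, O.
That is 12 leaves.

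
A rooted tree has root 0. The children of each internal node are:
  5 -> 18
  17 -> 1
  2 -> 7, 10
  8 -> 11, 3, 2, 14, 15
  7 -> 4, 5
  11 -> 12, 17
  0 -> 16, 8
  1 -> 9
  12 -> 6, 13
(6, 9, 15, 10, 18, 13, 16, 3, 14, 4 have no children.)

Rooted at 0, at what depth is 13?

Climbing from 13 to the root: 13–12–11–8–0. That's 4 steps.

4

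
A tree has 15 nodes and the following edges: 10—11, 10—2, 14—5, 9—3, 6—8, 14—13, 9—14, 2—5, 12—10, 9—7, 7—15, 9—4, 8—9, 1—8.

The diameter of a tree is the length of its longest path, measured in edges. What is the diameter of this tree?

7

A longest path is 6-8-9-14-5-2-10-11, with 7 edges.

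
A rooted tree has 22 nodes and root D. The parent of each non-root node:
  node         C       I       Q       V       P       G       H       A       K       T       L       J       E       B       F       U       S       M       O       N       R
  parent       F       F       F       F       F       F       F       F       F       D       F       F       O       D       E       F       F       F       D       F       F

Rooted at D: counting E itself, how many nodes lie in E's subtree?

Descendants of E (including itself): E, F, J, N, C, V, G, H, P, Q, R, U, I, A, K, S, M, L. That's 18.

18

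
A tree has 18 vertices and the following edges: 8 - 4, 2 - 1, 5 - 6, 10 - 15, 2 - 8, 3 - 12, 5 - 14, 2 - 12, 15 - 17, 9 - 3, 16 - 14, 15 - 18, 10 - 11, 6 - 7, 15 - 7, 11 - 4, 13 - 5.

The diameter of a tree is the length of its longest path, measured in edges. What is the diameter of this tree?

BFS from 9 reaches 16 last, at distance 13; BFS from 16 confirms no node is farther.
Path: 9-3-12-2-8-4-11-10-15-7-6-5-14-16.

13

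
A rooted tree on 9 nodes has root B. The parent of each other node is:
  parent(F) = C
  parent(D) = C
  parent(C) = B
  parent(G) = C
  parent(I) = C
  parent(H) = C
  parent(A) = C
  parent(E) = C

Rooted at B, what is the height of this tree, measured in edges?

The longest root-to-leaf path is B – C – I (2 edges).

2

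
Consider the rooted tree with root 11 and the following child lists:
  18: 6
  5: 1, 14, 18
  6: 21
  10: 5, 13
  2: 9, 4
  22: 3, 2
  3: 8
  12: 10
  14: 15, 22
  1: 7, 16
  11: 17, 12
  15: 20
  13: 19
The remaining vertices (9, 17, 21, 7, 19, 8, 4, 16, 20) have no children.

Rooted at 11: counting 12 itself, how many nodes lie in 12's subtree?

20

The subtree rooted at 12 contains: 12, 10, 5, 13, 14, 18, 1, 19, 22, 15, 6, 7, 16, 2, 3, 20, 21, 9, 4, 8 — 20 nodes.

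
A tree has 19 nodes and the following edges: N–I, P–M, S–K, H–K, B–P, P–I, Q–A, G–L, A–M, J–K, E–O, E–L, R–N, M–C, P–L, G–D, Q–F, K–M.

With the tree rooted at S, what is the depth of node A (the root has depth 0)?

3

S → K → M → A — 3 edges.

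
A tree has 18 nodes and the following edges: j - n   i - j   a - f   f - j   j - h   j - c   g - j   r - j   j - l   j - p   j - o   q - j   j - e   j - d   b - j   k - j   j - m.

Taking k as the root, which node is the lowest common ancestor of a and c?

a's ancestor chain is a, f, j, k and c's is c, j, k; they first meet at j.

j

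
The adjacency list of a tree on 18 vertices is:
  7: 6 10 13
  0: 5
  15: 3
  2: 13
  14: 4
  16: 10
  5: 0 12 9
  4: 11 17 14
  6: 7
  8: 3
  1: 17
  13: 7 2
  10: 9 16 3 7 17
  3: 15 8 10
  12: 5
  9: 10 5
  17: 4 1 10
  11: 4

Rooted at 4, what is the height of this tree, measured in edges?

The longest root-to-leaf path is 4 – 17 – 10 – 9 – 5 – 0 (5 edges).

5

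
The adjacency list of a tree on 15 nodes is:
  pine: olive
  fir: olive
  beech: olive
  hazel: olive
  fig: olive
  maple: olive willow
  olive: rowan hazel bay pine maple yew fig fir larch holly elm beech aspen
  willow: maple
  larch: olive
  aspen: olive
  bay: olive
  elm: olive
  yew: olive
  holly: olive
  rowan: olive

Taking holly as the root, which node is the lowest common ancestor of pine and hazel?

olive

Ancestors of pine (toward the root): pine, olive, holly.
Ancestors of hazel: hazel, olive, holly.
The deepest node appearing in both lists is olive.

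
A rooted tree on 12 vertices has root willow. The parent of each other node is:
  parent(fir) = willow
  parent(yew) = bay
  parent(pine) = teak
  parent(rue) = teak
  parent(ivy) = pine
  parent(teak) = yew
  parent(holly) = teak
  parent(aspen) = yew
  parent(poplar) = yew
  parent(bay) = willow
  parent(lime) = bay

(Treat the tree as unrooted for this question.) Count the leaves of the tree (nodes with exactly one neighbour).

7

Exactly 7 nodes have a single neighbour: aspen, fir, holly, ivy, lime, poplar, rue.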